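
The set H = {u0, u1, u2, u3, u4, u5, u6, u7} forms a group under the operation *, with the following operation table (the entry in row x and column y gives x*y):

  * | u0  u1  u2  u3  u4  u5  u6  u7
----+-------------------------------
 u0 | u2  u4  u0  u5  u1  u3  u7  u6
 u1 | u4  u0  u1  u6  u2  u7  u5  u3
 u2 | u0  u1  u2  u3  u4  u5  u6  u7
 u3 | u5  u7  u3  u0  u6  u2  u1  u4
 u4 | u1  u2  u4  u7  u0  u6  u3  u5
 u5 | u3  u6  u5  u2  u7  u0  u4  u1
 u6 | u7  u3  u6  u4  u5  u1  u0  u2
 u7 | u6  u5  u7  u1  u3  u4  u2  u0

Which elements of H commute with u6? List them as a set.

Compare row u6 with column u6 entry by entry.
u7*u6 = u2 = u6*u7, so u7 commutes with u6.
u3*u6 = u1 but u6*u3 = u4, so u3 does not.
Collecting the elements that commute with u6: C(u6) = {u0, u2, u6, u7}.

{u0, u2, u6, u7}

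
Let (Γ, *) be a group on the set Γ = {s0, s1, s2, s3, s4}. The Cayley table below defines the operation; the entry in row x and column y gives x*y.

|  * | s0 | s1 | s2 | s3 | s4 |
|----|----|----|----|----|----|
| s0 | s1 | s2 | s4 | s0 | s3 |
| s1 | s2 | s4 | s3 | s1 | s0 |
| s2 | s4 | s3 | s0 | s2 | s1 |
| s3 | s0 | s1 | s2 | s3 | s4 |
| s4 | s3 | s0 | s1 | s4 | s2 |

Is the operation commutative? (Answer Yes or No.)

Yes

Check whether the table is symmetric across its main diagonal.
Every entry (row x, col y) equals the entry (row y, col x), so Γ is abelian.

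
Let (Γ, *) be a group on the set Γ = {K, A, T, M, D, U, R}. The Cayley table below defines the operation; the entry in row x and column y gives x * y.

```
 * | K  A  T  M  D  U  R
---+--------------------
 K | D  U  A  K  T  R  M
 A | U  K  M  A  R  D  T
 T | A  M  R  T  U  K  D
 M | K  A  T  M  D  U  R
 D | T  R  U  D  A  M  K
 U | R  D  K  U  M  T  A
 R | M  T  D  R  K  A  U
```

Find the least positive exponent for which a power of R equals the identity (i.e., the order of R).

The identity element is M (its row matches the header).
R^1 = R
R^2 = R * R = U
R^3 = U * R = A
R^4 = A * R = T
R^5 = T * R = D
R^6 = D * R = K
R^7 = K * R = M
The first power of R equal to the identity is R^7, so ord(R) = 7.

7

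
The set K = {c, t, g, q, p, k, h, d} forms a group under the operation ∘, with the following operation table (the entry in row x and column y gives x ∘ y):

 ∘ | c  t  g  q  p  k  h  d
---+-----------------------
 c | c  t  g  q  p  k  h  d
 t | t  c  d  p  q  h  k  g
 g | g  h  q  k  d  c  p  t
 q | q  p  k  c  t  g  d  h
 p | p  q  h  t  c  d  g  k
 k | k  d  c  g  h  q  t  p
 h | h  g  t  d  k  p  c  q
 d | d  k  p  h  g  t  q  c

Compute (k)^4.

c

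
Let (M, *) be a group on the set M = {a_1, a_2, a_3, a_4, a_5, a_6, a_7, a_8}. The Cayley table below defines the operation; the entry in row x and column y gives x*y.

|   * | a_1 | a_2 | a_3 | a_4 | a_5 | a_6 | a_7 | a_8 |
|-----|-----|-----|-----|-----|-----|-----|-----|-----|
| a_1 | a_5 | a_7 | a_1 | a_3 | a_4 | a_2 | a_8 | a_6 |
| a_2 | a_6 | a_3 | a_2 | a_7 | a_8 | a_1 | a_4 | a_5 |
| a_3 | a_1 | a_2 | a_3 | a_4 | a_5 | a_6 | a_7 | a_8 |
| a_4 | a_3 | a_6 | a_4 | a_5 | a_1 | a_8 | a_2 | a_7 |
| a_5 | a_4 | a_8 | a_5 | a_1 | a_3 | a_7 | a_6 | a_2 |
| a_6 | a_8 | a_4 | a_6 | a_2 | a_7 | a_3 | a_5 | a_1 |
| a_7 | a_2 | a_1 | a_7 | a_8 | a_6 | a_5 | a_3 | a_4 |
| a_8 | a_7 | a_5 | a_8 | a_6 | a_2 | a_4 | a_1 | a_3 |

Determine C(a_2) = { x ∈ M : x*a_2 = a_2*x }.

{a_2, a_3, a_5, a_8}

Compare row a_2 with column a_2 entry by entry.
a_5*a_2 = a_8 = a_2*a_5, so a_5 commutes with a_2.
a_1*a_2 = a_7 but a_2*a_1 = a_6, so a_1 does not.
Collecting the elements that commute with a_2: C(a_2) = {a_2, a_3, a_5, a_8}.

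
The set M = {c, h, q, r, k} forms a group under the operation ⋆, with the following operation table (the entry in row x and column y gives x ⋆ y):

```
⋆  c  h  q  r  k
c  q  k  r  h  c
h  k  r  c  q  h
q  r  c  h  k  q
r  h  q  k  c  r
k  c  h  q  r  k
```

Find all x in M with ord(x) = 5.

Identity is k. Compute the order of each non-identity element by repeated multiplication:
  c: c → q → r → h → k  (order 5)
  h: h → r → q → c → k  (order 5)
  q: q → h → c → r → k  (order 5)
  r: r → c → h → q → k  (order 5)
Elements of order 5: {c, h, q, r}.

{c, h, q, r}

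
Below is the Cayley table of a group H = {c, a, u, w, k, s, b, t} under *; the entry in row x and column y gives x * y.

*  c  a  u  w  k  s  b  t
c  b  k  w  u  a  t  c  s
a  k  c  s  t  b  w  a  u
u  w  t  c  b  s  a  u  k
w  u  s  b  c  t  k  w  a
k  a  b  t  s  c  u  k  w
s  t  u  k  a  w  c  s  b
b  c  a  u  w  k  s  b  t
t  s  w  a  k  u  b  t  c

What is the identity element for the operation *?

The identity e satisfies e * x = x for all x, so its row in the table reproduces the column headers.
Row b reads: c, a, u, w, k, s, b, t — exactly the header order. So b is the identity.

b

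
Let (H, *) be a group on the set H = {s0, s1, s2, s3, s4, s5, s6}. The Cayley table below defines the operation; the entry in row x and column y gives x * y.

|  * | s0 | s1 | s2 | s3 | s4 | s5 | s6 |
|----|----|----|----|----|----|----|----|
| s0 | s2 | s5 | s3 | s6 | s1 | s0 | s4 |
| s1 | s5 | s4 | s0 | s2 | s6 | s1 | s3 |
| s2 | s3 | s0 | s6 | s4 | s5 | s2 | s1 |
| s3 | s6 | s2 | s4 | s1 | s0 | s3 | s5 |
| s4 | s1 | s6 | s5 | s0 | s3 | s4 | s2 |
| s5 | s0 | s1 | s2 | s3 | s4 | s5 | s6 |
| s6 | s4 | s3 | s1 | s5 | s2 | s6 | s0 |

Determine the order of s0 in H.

7

The identity element is s5 (its row matches the header).
s0^1 = s0
s0^2 = s0 * s0 = s2
s0^3 = s2 * s0 = s3
s0^4 = s3 * s0 = s6
s0^5 = s6 * s0 = s4
s0^6 = s4 * s0 = s1
s0^7 = s1 * s0 = s5
The first power of s0 equal to the identity is s0^7, so ord(s0) = 7.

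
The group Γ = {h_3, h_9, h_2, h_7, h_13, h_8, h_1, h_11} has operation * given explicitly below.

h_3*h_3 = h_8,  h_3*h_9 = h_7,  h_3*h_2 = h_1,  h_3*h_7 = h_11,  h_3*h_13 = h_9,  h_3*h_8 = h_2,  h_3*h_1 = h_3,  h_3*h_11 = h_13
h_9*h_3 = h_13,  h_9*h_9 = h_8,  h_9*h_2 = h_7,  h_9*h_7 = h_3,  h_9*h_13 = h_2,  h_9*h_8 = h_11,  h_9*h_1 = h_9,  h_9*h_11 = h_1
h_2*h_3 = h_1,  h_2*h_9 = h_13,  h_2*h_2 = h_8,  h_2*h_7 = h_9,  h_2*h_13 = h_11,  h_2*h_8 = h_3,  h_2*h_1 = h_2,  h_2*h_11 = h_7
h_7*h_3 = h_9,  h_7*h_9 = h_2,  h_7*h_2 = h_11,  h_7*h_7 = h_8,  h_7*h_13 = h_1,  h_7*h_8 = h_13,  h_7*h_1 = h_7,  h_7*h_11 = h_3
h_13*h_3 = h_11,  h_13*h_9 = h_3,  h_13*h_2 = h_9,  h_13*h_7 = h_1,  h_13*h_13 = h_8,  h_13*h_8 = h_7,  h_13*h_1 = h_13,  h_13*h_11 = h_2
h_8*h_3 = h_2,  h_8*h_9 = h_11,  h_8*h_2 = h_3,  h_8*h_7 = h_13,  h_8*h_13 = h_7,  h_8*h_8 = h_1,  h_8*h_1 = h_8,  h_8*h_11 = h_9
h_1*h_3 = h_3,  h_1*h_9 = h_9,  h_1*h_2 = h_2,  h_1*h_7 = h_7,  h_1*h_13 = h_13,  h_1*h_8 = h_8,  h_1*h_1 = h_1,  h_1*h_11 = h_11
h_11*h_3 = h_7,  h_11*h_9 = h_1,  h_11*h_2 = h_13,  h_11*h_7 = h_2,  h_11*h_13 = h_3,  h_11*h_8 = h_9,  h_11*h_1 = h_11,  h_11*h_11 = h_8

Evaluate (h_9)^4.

h_1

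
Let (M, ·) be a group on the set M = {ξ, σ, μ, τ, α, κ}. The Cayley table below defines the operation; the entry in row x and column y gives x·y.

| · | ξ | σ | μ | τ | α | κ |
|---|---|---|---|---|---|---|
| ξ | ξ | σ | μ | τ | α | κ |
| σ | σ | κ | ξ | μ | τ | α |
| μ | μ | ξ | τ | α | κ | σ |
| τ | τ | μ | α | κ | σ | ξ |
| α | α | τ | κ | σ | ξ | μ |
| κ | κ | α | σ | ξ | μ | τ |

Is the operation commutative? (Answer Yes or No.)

Check whether the table is symmetric across its main diagonal.
Every entry (row x, col y) equals the entry (row y, col x), so M is abelian.

Yes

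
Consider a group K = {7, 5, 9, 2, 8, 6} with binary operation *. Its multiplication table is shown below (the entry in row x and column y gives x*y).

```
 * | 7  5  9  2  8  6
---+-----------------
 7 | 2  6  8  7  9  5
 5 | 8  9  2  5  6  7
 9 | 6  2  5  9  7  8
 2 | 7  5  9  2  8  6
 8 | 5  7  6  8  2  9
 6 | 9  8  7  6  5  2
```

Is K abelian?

9*8 = 7 but 8*9 = 6.
Since 9 and 8 do not commute, K is not abelian.

No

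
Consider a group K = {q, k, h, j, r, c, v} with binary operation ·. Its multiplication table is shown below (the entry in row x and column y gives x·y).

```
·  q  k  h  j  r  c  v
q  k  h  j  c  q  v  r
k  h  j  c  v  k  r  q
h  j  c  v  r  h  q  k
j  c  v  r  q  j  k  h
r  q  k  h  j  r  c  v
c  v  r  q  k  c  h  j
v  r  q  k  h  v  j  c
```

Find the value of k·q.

h

Read row k, column q: k·q = h.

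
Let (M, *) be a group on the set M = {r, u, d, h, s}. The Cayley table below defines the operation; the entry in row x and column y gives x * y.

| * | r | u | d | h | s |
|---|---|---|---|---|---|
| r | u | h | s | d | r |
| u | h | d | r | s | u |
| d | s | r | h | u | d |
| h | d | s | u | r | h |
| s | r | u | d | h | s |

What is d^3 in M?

d^1 = d
d^2 = d * d = h
d^3 = h * d = u

u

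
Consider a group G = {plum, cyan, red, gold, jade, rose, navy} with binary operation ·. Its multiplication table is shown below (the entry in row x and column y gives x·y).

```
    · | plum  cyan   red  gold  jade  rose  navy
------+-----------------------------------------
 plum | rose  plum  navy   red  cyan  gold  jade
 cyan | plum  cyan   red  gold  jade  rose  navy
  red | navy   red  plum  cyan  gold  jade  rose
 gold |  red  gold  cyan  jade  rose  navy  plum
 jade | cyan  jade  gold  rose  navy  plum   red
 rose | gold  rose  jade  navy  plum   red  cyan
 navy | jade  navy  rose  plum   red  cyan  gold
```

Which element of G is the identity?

The identity e satisfies e·x = x for all x, so its row in the table reproduces the column headers.
Row cyan reads: plum, cyan, red, gold, jade, rose, navy — exactly the header order. So cyan is the identity.

cyan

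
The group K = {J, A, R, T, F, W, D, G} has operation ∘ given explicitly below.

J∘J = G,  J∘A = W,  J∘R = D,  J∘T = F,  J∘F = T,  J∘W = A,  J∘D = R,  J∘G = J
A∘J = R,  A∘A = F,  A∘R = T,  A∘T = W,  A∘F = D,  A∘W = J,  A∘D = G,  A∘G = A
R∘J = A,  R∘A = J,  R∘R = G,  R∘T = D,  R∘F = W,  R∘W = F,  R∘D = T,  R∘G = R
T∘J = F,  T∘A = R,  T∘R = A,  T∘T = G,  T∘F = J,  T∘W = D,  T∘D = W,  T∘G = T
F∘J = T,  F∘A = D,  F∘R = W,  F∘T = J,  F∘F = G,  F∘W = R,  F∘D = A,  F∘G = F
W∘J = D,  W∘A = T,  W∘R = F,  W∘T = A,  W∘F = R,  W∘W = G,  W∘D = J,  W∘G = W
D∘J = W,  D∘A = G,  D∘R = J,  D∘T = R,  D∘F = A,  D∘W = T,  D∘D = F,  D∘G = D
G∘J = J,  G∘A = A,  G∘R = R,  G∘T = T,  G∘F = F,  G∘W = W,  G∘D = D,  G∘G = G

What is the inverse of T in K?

First locate the identity: row G matches the header, so G is the identity.
Scan row T for G: T ∘ T = G. Hence T^(-1) = T.

T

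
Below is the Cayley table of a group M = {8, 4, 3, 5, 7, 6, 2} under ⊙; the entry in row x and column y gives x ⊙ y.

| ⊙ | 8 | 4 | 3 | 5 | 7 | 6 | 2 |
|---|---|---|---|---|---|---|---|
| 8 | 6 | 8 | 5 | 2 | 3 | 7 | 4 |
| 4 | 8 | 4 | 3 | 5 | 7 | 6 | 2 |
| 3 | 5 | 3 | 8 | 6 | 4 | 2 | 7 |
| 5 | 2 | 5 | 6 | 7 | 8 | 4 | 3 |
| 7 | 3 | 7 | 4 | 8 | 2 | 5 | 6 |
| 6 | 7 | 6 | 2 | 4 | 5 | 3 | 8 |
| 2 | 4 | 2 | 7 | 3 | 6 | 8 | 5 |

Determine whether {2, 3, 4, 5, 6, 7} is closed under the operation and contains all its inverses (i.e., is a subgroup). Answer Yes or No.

No

6 ⊙ 2 = 8, which is not in {2, 3, 4, 5, 6, 7}.
The subset is not closed under ⊙, so it is not a subgroup.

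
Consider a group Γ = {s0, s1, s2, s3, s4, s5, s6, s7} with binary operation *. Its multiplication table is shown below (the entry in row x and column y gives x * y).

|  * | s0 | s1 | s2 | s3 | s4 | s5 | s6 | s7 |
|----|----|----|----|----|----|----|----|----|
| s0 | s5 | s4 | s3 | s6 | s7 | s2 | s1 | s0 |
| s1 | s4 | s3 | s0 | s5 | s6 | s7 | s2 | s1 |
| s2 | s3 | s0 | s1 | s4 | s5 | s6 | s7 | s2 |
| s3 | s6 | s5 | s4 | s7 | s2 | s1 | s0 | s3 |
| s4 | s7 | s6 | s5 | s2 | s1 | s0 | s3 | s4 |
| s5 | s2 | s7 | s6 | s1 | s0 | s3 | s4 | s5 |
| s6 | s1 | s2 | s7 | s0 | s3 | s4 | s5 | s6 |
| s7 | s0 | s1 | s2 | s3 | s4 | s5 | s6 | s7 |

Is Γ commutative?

Yes

Check whether the table is symmetric across its main diagonal.
Every entry (row x, col y) equals the entry (row y, col x), so Γ is abelian.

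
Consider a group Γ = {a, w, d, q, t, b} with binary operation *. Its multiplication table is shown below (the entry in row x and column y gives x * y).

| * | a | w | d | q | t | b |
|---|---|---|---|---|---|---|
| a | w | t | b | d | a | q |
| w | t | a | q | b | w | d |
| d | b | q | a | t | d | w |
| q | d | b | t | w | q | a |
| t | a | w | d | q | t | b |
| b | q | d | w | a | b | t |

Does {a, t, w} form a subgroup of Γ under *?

{a, t, w} contains the identity t.
Checking products: every product of two elements of {a, t, w} (read from the table) lies in {a, t, w}, so the set is closed.
In a finite group, a nonempty closed subset is a subgroup. So {a, t, w} ≤ Γ.

Yes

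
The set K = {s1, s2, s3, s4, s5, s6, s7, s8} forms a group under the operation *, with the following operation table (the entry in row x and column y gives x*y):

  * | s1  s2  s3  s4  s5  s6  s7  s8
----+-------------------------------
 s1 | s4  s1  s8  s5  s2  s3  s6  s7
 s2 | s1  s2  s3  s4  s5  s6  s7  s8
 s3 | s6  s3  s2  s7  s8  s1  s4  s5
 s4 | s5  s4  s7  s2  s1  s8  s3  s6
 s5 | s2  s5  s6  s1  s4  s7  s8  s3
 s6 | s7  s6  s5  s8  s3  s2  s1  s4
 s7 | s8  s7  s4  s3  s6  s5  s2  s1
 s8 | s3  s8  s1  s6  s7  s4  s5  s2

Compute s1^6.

s4

s1^1 = s1
s1^2 = s1*s1 = s4
s1^3 = s4*s1 = s5
s1^4 = s5*s1 = s2
s1^5 = s2*s1 = s1
s1^6 = s1*s1 = s4
(Structurally, K here is isomorphic to the dihedral group D_4.)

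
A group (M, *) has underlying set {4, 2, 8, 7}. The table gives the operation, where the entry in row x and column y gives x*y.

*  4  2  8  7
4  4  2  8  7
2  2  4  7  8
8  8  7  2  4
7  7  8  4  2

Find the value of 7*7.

Read row 7, column 7: 7*7 = 2.

2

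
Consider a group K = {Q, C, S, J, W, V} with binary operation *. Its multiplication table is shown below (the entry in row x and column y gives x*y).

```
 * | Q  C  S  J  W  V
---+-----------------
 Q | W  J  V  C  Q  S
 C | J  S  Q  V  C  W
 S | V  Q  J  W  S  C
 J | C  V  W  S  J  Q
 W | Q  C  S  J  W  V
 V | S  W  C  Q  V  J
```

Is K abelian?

Check whether the table is symmetric across its main diagonal.
Every entry (row x, col y) equals the entry (row y, col x), so K is abelian.
(In fact K ≅ the cyclic group Z_6.)

Yes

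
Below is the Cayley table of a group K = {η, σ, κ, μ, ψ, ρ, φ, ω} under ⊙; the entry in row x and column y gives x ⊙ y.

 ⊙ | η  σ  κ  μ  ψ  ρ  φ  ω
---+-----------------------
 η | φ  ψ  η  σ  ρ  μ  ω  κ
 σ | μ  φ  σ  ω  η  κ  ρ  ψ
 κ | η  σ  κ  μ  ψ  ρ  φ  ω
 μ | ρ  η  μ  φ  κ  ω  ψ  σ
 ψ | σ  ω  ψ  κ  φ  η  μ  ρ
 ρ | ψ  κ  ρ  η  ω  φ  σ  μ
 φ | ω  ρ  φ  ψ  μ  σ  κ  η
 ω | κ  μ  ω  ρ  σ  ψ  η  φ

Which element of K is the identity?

κ

The identity e satisfies e ⊙ x = x for all x, so its row in the table reproduces the column headers.
Row κ reads: η, σ, κ, μ, ψ, ρ, φ, ω — exactly the header order. So κ is the identity.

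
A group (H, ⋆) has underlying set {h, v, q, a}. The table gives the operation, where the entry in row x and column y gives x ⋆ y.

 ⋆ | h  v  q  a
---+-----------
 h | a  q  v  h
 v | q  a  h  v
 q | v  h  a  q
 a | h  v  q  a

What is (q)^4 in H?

a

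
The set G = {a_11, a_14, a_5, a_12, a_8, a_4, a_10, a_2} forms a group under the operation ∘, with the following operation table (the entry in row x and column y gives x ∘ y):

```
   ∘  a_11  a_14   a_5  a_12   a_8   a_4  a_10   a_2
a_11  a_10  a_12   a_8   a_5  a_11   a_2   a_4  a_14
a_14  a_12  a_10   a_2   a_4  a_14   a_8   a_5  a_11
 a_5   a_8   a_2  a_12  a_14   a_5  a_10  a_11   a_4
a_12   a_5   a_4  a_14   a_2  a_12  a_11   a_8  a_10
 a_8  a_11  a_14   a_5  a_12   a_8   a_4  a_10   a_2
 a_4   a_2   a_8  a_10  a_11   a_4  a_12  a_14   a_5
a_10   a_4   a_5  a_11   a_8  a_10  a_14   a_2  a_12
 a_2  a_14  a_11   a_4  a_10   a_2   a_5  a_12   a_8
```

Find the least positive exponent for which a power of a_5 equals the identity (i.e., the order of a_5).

8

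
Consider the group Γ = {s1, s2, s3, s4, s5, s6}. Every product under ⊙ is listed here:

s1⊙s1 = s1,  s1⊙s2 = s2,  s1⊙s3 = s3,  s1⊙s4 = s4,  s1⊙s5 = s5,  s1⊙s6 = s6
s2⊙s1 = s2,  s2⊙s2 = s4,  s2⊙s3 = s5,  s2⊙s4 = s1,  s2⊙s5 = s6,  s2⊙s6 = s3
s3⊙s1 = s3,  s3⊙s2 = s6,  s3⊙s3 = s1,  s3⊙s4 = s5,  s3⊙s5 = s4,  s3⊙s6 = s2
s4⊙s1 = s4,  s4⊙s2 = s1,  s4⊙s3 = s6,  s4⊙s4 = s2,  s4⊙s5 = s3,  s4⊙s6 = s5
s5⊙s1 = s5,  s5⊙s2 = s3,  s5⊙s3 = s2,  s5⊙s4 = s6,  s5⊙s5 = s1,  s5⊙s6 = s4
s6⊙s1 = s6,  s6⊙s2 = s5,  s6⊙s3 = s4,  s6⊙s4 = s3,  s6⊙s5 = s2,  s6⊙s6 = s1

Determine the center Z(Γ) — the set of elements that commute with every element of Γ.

An element z is central iff its row equals its column in the table.
For s6: s6 ⊙ s4 = s3 ≠ s5 = s4 ⊙ s6, so s6 ∉ Z.
Checking each element this way leaves Z(Γ) = {s1}.
(Structurally, Γ here is isomorphic to the symmetric group S_3.)

{s1}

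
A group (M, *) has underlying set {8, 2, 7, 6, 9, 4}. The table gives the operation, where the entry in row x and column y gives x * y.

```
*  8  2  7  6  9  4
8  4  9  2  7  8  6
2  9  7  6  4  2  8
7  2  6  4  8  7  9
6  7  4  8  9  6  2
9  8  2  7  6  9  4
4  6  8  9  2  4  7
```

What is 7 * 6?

Read row 7, column 6: 7 * 6 = 8.

8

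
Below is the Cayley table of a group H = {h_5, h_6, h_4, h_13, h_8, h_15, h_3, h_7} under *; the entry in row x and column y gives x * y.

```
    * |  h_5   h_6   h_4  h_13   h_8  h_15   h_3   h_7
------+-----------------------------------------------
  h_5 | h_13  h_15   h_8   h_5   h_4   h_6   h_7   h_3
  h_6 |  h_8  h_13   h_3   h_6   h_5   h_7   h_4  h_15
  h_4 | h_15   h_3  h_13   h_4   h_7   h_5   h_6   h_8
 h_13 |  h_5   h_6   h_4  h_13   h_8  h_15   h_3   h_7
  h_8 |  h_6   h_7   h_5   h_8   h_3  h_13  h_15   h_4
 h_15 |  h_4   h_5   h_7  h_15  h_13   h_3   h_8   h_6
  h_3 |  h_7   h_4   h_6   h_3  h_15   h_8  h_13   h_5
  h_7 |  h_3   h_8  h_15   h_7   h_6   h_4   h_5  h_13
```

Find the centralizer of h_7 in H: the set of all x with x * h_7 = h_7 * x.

Compare row h_7 with column h_7 entry by entry.
h_3 * h_7 = h_5 = h_7 * h_3, so h_3 commutes with h_7.
h_15 * h_7 = h_6 but h_7 * h_15 = h_4, so h_15 does not.
Collecting the elements that commute with h_7: C(h_7) = {h_13, h_3, h_5, h_7}.

{h_13, h_3, h_5, h_7}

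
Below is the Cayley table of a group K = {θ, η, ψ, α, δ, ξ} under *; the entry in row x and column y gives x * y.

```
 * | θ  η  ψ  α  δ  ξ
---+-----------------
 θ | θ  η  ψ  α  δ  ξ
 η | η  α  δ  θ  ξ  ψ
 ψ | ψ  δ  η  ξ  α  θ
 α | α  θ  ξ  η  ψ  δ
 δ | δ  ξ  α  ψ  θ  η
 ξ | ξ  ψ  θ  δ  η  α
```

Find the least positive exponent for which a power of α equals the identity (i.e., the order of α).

The identity element is θ (its row matches the header).
α^1 = α
α^2 = α * α = η
α^3 = η * α = θ
The first power of α equal to the identity is α^3, so ord(α) = 3.

3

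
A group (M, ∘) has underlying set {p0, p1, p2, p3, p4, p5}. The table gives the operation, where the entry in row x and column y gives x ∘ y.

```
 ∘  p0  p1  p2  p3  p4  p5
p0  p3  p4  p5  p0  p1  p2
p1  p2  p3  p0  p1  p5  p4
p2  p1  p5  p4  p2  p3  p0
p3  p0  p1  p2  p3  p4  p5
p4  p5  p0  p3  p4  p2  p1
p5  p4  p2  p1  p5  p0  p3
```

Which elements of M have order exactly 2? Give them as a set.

{p0, p1, p5}

Identity is p3. Compute the order of each non-identity element by repeated multiplication:
  p0: p0 → p3  (order 2)
  p1: p1 → p3  (order 2)
  p2: p2 → p4 → p3  (order 3)
  p4: p4 → p2 → p3  (order 3)
  p5: p5 → p3  (order 2)
Elements of order 2: {p0, p1, p5}.
(Structurally, M here is isomorphic to the symmetric group S_3.)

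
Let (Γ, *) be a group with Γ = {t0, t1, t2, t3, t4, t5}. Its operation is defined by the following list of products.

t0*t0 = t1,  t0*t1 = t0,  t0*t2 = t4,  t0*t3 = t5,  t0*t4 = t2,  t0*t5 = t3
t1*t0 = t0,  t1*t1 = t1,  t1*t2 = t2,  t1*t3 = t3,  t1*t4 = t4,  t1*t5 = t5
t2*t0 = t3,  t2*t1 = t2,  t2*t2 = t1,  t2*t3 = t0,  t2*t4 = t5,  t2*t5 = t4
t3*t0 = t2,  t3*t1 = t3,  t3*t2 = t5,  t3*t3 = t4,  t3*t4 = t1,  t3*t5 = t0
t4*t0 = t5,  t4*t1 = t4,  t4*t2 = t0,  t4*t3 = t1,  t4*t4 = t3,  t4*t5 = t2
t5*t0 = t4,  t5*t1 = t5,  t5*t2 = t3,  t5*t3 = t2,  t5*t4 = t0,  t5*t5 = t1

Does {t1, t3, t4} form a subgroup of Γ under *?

Yes

{t1, t3, t4} contains the identity t1.
Checking products: every product of two elements of {t1, t3, t4} (read from the table) lies in {t1, t3, t4}, so the set is closed.
In a finite group, a nonempty closed subset is a subgroup. So {t1, t3, t4} ≤ Γ.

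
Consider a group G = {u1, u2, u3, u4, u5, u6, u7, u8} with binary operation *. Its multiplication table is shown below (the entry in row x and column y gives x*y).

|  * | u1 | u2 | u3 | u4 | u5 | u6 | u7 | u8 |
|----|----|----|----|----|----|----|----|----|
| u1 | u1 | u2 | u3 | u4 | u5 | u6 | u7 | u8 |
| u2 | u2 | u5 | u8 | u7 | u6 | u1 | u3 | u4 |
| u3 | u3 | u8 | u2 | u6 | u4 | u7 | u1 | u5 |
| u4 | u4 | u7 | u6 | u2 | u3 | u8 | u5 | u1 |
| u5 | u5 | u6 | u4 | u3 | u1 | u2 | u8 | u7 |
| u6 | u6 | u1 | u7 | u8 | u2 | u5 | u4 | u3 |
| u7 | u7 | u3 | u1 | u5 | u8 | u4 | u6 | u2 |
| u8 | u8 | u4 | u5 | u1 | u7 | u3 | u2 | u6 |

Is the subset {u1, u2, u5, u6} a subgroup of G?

Yes

{u1, u2, u5, u6} contains the identity u1.
Checking products: every product of two elements of {u1, u2, u5, u6} (read from the table) lies in {u1, u2, u5, u6}, so the set is closed.
In a finite group, a nonempty closed subset is a subgroup. So {u1, u2, u5, u6} ≤ G.
(Structurally, G here is isomorphic to the cyclic group Z_8.)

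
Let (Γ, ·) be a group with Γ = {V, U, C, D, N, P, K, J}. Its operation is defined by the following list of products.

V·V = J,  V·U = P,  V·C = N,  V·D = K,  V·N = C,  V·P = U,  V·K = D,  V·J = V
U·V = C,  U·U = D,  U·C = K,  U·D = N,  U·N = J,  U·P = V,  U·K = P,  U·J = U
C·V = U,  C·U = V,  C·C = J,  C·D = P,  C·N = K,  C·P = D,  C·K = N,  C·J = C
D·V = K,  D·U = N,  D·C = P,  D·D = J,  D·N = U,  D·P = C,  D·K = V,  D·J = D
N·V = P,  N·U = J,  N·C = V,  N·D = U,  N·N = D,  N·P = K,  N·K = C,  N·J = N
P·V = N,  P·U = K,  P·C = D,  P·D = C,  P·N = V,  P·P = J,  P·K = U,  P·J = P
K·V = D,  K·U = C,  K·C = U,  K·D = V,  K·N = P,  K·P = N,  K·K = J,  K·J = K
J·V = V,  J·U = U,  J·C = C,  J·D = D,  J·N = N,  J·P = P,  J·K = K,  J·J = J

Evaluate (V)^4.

J

V^1 = V
V^2 = V·V = J
V^3 = J·V = V
V^4 = V·V = J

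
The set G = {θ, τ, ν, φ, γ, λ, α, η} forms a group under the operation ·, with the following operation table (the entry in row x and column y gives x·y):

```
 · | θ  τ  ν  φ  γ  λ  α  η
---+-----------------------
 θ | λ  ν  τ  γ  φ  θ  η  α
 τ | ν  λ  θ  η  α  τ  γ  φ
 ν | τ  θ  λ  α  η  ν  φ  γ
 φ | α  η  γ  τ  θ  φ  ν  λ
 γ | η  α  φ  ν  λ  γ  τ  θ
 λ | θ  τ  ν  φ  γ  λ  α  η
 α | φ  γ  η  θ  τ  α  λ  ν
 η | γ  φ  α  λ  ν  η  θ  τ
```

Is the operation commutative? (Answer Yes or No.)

φ·α = ν but α·φ = θ.
Since φ and α do not commute, G is not abelian.

No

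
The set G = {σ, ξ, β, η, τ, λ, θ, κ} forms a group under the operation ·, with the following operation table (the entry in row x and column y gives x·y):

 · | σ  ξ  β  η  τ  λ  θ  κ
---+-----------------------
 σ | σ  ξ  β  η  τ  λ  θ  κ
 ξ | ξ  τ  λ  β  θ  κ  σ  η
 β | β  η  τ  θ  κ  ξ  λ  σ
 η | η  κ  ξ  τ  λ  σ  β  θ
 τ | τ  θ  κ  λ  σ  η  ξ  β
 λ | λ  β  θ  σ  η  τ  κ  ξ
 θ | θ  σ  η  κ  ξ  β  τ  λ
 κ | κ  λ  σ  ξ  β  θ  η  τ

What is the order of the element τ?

2

The identity element is σ (its row matches the header).
τ^1 = τ
τ^2 = τ·τ = σ
The first power of τ equal to the identity is τ^2, so ord(τ) = 2.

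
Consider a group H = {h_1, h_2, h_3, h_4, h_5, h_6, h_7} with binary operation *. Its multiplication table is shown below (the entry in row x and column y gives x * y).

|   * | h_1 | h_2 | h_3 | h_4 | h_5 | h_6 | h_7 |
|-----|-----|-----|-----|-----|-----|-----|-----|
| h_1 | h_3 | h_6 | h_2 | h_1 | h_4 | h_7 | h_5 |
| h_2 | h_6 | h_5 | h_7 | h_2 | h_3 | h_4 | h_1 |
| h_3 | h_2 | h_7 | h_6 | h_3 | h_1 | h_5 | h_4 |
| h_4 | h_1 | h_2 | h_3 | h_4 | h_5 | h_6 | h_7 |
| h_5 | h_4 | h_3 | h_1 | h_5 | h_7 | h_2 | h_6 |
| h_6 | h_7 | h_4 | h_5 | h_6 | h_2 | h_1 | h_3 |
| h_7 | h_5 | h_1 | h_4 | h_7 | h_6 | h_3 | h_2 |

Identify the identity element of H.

The identity e satisfies e * x = x for all x, so its row in the table reproduces the column headers.
Row h_4 reads: h_1, h_2, h_3, h_4, h_5, h_6, h_7 — exactly the header order. So h_4 is the identity.

h_4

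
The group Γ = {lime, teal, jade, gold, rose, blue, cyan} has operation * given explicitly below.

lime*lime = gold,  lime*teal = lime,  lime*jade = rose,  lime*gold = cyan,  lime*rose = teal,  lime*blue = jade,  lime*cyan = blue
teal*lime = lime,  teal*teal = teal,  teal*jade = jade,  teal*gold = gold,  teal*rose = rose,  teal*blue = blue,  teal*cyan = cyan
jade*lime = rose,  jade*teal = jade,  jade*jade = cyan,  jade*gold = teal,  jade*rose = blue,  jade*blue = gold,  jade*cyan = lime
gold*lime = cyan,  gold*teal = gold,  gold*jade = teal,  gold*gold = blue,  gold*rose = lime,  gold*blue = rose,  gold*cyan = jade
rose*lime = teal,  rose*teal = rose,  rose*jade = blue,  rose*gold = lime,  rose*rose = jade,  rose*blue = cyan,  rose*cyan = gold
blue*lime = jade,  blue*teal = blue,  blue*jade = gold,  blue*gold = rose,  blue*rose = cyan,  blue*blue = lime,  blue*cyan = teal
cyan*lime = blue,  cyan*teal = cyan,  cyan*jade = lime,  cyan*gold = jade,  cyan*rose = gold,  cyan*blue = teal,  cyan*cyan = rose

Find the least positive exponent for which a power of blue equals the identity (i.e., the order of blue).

7

The identity element is teal (its row matches the header).
blue^1 = blue
blue^2 = blue*blue = lime
blue^3 = lime*blue = jade
blue^4 = jade*blue = gold
blue^5 = gold*blue = rose
blue^6 = rose*blue = cyan
blue^7 = cyan*blue = teal
The first power of blue equal to the identity is blue^7, so ord(blue) = 7.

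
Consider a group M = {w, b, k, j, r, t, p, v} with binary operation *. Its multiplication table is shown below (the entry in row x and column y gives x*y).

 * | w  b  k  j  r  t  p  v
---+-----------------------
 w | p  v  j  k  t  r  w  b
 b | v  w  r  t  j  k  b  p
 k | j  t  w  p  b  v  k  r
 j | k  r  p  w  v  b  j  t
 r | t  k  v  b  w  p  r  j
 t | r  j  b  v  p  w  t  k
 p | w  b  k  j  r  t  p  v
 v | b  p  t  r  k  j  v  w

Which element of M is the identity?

The identity e satisfies e*x = x for all x, so its row in the table reproduces the column headers.
Row p reads: w, b, k, j, r, t, p, v — exactly the header order. So p is the identity.
(Structurally, M here is isomorphic to the quaternion group Q_8.)

p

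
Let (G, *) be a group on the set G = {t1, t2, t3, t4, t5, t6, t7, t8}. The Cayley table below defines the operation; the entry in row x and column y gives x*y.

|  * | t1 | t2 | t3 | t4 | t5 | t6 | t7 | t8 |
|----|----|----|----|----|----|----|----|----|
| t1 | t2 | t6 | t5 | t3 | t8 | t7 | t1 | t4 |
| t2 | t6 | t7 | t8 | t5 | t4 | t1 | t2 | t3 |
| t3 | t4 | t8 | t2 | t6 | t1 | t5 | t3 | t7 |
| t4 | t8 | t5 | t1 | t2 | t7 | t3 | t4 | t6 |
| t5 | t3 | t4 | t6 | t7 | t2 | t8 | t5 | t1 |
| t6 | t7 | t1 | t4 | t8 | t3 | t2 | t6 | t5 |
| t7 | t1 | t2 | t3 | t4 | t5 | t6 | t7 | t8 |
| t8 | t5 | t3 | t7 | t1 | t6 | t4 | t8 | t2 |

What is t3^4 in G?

t3^1 = t3
t3^2 = t3*t3 = t2
t3^3 = t2*t3 = t8
t3^4 = t8*t3 = t7

t7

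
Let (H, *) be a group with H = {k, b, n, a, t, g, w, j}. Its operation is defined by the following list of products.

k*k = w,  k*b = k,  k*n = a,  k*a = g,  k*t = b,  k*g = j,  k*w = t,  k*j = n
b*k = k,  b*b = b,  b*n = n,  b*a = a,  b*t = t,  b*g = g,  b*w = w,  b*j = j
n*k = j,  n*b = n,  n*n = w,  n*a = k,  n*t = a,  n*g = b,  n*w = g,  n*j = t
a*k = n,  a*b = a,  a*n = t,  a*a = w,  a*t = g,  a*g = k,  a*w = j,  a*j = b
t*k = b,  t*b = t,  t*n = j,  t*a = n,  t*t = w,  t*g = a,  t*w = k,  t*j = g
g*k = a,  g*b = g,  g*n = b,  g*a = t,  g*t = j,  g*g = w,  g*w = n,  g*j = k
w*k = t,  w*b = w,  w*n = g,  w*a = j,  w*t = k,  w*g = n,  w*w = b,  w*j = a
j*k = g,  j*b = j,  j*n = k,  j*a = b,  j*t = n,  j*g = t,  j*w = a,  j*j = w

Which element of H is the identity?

b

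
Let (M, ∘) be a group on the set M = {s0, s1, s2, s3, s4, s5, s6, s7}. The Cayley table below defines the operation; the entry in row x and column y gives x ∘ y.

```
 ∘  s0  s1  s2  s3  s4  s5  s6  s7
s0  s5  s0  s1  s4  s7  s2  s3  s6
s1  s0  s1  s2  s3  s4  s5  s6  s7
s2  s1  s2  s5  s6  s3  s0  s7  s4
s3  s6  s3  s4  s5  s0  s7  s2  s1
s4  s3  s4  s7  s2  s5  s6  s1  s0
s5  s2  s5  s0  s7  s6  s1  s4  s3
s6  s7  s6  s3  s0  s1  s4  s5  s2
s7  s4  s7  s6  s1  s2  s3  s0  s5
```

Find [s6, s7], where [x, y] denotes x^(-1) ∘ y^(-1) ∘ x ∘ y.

s5

Identity is s1; from the table s6^(-1) = s4 and s7^(-1) = s3.
s4 ∘ s3 = s2
s2 ∘ s6 = s7
s7 ∘ s7 = s5
(Structurally, M here is isomorphic to the quaternion group Q_8.)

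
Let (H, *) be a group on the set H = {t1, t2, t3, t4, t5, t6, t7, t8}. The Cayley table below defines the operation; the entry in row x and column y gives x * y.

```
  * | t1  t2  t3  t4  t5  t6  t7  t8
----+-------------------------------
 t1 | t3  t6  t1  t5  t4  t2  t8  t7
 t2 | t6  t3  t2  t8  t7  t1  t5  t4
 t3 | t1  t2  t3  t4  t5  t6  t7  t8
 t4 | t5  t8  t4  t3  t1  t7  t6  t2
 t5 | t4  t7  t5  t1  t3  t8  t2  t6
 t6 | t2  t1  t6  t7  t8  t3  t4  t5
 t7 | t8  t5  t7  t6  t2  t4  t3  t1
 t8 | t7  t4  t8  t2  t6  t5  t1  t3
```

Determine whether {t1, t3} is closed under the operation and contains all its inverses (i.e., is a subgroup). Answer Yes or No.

{t1, t3} contains the identity t3.
Checking products: every product of two elements of {t1, t3} (read from the table) lies in {t1, t3}, so the set is closed.
In a finite group, a nonempty closed subset is a subgroup. So {t1, t3} ≤ H.
(Structurally, H here is isomorphic to the elementary abelian group (Z_2)^3.)

Yes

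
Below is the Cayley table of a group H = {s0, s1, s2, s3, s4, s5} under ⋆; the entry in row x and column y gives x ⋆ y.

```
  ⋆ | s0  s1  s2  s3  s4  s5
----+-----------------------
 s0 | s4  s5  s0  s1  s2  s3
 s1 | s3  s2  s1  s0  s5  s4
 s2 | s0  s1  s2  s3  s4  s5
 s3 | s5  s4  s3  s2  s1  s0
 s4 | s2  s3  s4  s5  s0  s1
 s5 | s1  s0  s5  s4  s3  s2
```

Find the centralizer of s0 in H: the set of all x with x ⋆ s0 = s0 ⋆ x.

Compare row s0 with column s0 entry by entry.
s4 ⋆ s0 = s2 = s0 ⋆ s4, so s4 commutes with s0.
s3 ⋆ s0 = s5 but s0 ⋆ s3 = s1, so s3 does not.
Collecting the elements that commute with s0: C(s0) = {s0, s2, s4}.

{s0, s2, s4}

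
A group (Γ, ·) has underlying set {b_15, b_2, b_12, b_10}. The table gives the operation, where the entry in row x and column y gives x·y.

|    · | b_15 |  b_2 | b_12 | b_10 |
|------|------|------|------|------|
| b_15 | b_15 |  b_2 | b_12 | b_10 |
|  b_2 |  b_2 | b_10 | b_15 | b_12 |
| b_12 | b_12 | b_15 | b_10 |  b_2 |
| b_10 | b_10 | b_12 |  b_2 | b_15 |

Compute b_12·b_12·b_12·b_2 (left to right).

b_12·b_12 = b_10
b_10·b_12 = b_2
b_2·b_2 = b_10

b_10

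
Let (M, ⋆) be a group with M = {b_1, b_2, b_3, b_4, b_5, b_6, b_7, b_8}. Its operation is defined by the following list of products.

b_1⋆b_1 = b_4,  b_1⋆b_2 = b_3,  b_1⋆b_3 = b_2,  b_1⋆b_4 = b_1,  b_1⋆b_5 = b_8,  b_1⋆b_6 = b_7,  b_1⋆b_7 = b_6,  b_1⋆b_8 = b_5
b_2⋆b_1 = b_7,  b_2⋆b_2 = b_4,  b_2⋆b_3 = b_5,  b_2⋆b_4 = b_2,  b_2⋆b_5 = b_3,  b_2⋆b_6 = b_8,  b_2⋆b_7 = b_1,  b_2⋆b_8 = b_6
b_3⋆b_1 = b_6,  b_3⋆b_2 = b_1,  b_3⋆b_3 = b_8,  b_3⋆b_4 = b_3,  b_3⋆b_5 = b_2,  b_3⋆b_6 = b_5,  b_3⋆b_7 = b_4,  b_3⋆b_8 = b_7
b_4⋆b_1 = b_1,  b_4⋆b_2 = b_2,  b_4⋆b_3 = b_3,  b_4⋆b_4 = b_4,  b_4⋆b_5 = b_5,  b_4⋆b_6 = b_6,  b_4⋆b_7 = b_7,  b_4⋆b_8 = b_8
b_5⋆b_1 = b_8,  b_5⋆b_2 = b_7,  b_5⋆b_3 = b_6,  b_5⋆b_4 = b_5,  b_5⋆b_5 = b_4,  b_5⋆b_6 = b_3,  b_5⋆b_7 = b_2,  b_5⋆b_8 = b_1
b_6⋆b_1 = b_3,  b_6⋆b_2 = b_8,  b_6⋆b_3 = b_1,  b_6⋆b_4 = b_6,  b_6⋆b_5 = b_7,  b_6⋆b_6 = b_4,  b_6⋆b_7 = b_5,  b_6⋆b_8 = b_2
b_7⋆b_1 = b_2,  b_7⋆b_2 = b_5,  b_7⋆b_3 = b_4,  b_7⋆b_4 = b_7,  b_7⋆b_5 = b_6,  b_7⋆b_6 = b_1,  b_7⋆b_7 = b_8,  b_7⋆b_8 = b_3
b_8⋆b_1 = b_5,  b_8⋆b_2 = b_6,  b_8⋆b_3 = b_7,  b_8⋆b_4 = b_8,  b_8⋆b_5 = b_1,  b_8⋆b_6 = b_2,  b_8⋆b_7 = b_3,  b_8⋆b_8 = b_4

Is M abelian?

b_7 ⋆ b_2 = b_5 but b_2 ⋆ b_7 = b_1.
Since b_7 and b_2 do not commute, M is not abelian.

No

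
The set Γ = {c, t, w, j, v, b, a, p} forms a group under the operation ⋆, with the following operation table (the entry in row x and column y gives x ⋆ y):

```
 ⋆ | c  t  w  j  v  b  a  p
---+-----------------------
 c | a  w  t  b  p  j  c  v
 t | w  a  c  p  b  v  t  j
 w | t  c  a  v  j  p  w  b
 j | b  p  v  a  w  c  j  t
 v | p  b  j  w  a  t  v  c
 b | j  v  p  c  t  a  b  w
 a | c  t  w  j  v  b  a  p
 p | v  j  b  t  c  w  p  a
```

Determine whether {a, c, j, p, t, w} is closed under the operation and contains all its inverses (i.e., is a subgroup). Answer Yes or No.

No

c ⋆ j = b, which is not in {a, c, j, p, t, w}.
The subset is not closed under ⋆, so it is not a subgroup.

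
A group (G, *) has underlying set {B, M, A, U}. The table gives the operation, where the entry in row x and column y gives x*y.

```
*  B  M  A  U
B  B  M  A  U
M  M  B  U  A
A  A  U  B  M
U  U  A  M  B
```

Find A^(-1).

First locate the identity: row B matches the header, so B is the identity.
Scan row A for B: A*A = B. Hence A^(-1) = A.
(Structurally, G here is isomorphic to the Klein four-group V_4.)

A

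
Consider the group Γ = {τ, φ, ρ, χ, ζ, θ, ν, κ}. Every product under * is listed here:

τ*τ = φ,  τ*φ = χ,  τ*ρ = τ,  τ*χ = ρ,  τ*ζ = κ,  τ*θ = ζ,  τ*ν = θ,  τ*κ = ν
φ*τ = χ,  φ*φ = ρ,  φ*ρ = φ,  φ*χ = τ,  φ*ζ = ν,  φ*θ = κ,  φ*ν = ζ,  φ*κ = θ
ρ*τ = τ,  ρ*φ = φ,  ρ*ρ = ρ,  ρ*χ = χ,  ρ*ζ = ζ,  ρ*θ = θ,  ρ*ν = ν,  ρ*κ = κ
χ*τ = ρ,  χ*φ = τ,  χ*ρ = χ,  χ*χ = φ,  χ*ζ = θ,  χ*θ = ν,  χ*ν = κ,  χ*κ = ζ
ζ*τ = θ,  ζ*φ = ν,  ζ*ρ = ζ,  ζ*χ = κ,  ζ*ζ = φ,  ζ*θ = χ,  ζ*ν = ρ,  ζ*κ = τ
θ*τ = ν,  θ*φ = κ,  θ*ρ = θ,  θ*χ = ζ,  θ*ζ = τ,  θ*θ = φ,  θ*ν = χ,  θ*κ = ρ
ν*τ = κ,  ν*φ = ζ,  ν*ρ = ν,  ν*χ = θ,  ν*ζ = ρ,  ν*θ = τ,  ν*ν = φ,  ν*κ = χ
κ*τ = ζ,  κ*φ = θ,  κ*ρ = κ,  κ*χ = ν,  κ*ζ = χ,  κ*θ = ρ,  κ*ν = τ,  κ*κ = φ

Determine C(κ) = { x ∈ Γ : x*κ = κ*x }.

Compare row κ with column κ entry by entry.
φ*κ = θ = κ*φ, so φ commutes with κ.
ν*κ = χ but κ*ν = τ, so ν does not.
Collecting the elements that commute with κ: C(κ) = {θ, κ, ρ, φ}.

{θ, κ, ρ, φ}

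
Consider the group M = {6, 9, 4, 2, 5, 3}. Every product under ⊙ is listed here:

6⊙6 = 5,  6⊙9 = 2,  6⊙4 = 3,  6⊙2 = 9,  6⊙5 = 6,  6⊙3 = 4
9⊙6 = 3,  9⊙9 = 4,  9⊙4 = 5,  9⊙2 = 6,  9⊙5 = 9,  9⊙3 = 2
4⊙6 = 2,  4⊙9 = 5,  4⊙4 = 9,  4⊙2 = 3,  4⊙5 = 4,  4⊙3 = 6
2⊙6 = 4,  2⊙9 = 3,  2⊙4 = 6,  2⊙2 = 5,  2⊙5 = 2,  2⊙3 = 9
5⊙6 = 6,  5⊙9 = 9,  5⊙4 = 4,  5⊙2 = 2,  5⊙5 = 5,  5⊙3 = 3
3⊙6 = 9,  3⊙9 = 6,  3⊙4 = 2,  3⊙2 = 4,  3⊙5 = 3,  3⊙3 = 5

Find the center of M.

{5}

An element z is central iff its row equals its column in the table.
For 3: 3 ⊙ 4 = 2 ≠ 6 = 4 ⊙ 3, so 3 ∉ Z.
Checking each element this way leaves Z(M) = {5}.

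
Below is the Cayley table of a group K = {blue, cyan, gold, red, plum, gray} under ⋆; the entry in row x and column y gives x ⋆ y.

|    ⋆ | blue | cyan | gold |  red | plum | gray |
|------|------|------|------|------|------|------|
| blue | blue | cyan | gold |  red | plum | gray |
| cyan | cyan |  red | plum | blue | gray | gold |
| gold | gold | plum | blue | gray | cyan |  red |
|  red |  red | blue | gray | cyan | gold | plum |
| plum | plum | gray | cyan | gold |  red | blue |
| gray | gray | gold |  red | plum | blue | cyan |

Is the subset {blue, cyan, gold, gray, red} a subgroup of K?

red ⋆ gray = plum, which is not in {blue, cyan, gold, gray, red}.
The subset is not closed under ⋆, so it is not a subgroup.
(Structurally, K here is isomorphic to the cyclic group Z_6.)

No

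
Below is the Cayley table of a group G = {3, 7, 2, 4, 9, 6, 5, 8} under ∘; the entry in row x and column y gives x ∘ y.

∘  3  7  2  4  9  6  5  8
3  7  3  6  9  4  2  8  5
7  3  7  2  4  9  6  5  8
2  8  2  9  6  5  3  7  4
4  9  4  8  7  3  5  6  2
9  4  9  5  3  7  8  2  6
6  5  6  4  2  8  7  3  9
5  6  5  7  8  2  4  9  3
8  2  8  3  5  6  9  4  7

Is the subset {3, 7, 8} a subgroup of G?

8 ∘ 3 = 2, which is not in {3, 7, 8}.
The subset is not closed under ∘, so it is not a subgroup.

No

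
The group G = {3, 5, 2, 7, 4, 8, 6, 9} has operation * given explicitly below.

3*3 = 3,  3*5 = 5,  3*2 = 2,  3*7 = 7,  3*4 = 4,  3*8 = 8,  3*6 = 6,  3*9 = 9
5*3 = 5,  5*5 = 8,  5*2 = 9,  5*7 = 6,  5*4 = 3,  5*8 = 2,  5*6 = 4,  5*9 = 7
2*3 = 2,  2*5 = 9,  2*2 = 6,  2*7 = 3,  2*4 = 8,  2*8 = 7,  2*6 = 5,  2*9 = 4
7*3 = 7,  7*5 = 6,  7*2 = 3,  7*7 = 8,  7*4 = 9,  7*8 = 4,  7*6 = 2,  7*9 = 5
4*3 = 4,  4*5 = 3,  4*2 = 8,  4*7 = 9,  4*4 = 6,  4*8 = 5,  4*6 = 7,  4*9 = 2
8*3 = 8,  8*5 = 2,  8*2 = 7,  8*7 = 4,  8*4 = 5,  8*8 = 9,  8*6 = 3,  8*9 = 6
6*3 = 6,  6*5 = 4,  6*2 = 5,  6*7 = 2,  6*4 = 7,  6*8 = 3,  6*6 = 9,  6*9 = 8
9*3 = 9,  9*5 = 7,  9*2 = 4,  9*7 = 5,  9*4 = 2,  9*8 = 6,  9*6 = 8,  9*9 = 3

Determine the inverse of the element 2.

First locate the identity: row 3 matches the header, so 3 is the identity.
Scan row 2 for 3: 2 * 7 = 3. Hence 2^(-1) = 7.

7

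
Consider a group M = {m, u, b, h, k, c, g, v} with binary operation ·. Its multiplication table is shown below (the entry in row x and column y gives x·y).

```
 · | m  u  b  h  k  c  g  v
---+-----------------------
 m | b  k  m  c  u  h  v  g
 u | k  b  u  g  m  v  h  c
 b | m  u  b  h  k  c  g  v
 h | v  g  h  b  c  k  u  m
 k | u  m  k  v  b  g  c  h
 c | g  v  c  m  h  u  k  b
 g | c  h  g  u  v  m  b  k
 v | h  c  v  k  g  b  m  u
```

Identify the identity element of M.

b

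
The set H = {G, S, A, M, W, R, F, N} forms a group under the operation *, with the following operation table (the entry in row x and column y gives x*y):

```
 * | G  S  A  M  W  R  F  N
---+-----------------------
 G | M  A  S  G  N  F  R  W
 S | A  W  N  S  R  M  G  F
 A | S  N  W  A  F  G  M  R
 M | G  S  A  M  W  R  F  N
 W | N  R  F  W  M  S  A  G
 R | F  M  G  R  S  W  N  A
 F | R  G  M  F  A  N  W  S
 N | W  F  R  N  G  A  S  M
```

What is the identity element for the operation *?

M

The identity e satisfies e*x = x for all x, so its row in the table reproduces the column headers.
Row M reads: G, S, A, M, W, R, F, N — exactly the header order. So M is the identity.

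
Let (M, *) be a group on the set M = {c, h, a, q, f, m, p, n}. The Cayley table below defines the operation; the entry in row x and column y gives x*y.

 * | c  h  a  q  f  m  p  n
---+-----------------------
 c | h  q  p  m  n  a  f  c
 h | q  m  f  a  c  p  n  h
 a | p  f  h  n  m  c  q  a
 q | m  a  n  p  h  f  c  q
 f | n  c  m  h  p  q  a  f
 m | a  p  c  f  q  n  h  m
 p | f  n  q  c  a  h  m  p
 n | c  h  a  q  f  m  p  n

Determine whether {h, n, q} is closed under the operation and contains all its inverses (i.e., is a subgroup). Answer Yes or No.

q*q = p, which is not in {h, n, q}.
The subset is not closed under *, so it is not a subgroup.

No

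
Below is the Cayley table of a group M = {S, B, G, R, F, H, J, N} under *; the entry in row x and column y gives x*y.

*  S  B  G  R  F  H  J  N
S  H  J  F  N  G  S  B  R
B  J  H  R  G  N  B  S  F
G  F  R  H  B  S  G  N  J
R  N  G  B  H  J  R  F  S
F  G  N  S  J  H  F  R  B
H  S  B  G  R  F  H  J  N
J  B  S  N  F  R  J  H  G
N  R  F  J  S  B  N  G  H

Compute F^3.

F^1 = F
F^2 = F*F = H
F^3 = H*F = F

F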